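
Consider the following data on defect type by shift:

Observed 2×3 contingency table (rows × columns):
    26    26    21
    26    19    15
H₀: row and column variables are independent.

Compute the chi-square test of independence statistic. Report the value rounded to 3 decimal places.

Row totals [73, 60], col totals [52, 45, 36], n=133
χ² = (26−28.54)²/28.54 + (26−24.70)²/24.70 + (21−19.76)²/19.76 + (26−23.46)²/23.46 + (19−20.30)²/20.30 + (15−16.24)²/16.24 = 0.8261
df = 2

test statistic = 0.826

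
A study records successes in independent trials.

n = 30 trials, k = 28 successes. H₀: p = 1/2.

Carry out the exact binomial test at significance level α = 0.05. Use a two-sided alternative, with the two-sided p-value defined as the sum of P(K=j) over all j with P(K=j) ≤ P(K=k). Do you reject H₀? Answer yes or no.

Exact binomial: n=30, k=28, p₀=1/2=0.5000
P(X=j) = C(n,j)·p₀^j·(1−p₀)^(n−j); p = Σ P(X=j) over j with P(X=j) ≤ P(X=28)
p-value (two-sided) = 0.00000
At α=0.05: p < α → reject H₀

reject H₀: yes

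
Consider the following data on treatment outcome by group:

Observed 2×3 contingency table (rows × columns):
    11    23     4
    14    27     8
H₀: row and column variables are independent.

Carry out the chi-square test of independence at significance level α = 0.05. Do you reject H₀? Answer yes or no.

Row totals [38, 49], col totals [25, 50, 12], n=87
χ² = (11−10.92)²/10.92 + (23−21.84)²/21.84 + (4−5.24)²/5.24 + (14−14.08)²/14.08 + (27−28.16)²/28.16 + (8−6.76)²/6.76 = 0.6326
df = 2
p-value (upper-tail) = 0.72883
At α=0.05: p ≥ α → fail to reject H₀

reject H₀: no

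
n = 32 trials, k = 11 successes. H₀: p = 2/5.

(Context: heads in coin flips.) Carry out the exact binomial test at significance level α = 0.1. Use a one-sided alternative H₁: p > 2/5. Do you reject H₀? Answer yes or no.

Exact binomial: n=32, k=11, p₀=2/5=0.4000
P(X≥11) from Σ C(n,i)·p₀^i·(1−p₀)^(n−i)
p-value (one-sided, H₁ greater) = 0.79541
At α=0.1: p ≥ α → fail to reject H₀

reject H₀: no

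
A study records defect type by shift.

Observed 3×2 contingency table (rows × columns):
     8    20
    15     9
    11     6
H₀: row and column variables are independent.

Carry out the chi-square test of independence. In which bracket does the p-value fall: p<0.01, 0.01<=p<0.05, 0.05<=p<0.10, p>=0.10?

p-value bracket: 0.01<=p<0.05

Row totals [28, 24, 17], col totals [34, 35], n=69
χ² = (8−13.80)²/13.80 + (20−14.20)²/14.20 + (15−11.83)²/11.83 + (9−12.17)²/12.17 + (11−8.38)²/8.38 + (6−8.62)²/8.62 = 8.1007
df = 2
p-value (upper-tail) = 0.01742
→ bracket: 0.01<=p<0.05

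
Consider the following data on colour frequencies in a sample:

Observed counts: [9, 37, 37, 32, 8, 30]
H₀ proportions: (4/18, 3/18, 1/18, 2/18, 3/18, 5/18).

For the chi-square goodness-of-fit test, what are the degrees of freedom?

df = k − 1 = 6 − 1 = 5

degrees of freedom = 5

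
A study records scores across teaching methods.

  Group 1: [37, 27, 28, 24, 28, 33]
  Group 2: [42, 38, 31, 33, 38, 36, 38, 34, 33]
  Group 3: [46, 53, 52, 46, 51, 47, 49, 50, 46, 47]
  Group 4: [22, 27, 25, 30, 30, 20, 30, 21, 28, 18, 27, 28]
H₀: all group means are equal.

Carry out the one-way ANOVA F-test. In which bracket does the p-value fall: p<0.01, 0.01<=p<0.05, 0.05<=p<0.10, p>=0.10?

p-value bracket: p<0.01

Group means [29.50, 35.89, 48.70, 25.50], grand mean 34.946
SSB = Σnᵢ(x̄ᵢ−x̄)² = 3148.403; SSW = ΣΣ(x−x̄ᵢ)² = 465.489
MSB = 3148.403/3 = 1049.4677; MSW = 465.489/33 = 14.1057
F = MSB/MSW = 74.4001
df = (3, 33)
p-value (upper-tail) = 0.00000
→ bracket: p<0.01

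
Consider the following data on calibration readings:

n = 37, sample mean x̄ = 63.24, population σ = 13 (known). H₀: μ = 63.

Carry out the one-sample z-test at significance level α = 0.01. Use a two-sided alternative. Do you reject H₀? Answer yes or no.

reject H₀: no

SE = σ/√n = 13/√37 = 2.1372
z = (x̄−μ₀)/SE = (63.24−63)/2.1372 = 0.1123
p-value (two-sided) = 0.91059
At α=0.01: p ≥ α → fail to reject H₀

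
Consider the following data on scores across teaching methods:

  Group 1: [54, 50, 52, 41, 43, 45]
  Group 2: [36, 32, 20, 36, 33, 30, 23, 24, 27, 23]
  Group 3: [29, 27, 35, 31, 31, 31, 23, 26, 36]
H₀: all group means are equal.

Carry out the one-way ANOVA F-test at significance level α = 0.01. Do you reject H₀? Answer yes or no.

reject H₀: yes

Group means [47.50, 28.40, 29.89], grand mean 33.520
SSB = Σnᵢ(x̄ᵢ−x̄)² = 1553.451; SSW = ΣΣ(x−x̄ᵢ)² = 578.789
MSB = 1553.451/2 = 776.7256; MSW = 578.789/22 = 26.3086
F = MSB/MSW = 29.5237
df = (2, 22)
p-value (upper-tail) = 0.00000
At α=0.01: p < α → reject H₀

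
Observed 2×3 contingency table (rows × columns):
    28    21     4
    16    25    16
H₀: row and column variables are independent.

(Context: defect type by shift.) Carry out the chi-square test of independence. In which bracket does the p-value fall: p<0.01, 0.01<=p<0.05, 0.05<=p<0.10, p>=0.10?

Row totals [53, 57], col totals [44, 46, 20], n=110
χ² = (28−21.20)²/21.20 + (21−22.16)²/22.16 + (4−9.64)²/9.64 + (16−22.80)²/22.80 + (25−23.84)²/23.84 + (16−10.36)²/10.36 = 10.6892
df = 2
p-value (upper-tail) = 0.00477
→ bracket: p<0.01

p-value bracket: p<0.01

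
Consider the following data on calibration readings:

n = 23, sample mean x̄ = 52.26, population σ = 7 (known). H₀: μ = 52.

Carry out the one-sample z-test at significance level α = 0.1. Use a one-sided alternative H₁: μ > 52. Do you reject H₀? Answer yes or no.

SE = σ/√n = 7/√23 = 1.4596
z = (x̄−μ₀)/SE = (52.26−52)/1.4596 = 0.1781
p-value (one-sided, H₁ greater) = 0.42931
At α=0.1: p ≥ α → fail to reject H₀

reject H₀: no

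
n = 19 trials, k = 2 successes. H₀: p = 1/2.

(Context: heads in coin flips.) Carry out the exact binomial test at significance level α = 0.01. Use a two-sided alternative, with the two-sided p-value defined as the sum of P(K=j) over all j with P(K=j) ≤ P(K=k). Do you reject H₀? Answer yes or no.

reject H₀: yes

Exact binomial: n=19, k=2, p₀=1/2=0.5000
P(X=j) = C(n,j)·p₀^j·(1−p₀)^(n−j); p = Σ P(X=j) over j with P(X=j) ≤ P(X=2)
p-value (two-sided) = 0.00073
At α=0.01: p < α → reject H₀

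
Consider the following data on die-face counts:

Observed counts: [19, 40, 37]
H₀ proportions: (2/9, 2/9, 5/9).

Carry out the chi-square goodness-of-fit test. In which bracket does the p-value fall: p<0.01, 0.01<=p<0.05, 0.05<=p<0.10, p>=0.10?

p-value bracket: p<0.01

n = 96; E_i = n·p_i = [21.33, 21.33, 53.33]
χ² = (19−21.33)²/21.33 + (40−21.33)²/21.33 + (37−53.33)²/53.33 = 21.5906
df = 2
p-value (upper-tail) = 0.00002
→ bracket: p<0.01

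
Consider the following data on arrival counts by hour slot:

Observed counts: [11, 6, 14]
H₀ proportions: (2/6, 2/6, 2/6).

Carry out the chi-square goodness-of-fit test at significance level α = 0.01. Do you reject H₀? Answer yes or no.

reject H₀: no

n = 31; E_i = n·p_i = [10.33, 10.33, 10.33]
χ² = (11−10.33)²/10.33 + (6−10.33)²/10.33 + (14−10.33)²/10.33 = 3.1613
df = 2
p-value (upper-tail) = 0.20584
At α=0.01: p ≥ α → fail to reject H₀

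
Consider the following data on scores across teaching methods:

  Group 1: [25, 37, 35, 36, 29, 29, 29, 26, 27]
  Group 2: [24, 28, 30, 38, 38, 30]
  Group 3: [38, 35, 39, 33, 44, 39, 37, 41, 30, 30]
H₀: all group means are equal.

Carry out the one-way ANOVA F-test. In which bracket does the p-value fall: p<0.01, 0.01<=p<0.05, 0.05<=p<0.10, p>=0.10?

p-value bracket: 0.01<=p<0.05

Group means [30.33, 31.33, 36.60], grand mean 33.080
SSB = Σnᵢ(x̄ᵢ−x̄)² = 210.107; SSW = ΣΣ(x−x̄ᵢ)² = 509.733
MSB = 210.107/2 = 105.0533; MSW = 509.733/22 = 23.1697
F = MSB/MSW = 4.5341
df = (2, 22)
p-value (upper-tail) = 0.02245
→ bracket: 0.01<=p<0.05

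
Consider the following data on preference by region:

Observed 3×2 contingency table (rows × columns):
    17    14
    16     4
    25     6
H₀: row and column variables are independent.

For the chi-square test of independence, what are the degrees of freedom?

df = (r−1)(c−1) = (3−1)·(2−1) = 2

degrees of freedom = 2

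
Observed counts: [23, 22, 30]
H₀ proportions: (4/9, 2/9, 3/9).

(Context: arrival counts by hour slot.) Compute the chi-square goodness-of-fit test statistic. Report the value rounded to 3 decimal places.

n = 75; E_i = n·p_i = [33.33, 16.67, 25.00]
χ² = (23−33.33)²/33.33 + (22−16.67)²/16.67 + (30−25.00)²/25.00 = 5.9100
df = 2

test statistic = 5.910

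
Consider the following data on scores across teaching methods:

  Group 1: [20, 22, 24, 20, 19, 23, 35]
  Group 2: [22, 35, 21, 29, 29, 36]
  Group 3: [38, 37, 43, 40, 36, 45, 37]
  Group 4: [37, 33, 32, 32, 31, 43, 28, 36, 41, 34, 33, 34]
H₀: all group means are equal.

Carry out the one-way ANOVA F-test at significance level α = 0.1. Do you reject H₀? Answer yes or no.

Group means [23.29, 28.67, 39.43, 34.50], grand mean 32.031
SSB = Σnᵢ(x̄ᵢ−x̄)² = 1059.493; SSW = ΣΣ(x−x̄ᵢ)² = 641.476
MSB = 1059.493/3 = 353.1642; MSW = 641.476/28 = 22.9099
F = MSB/MSW = 15.4154
df = (3, 28)
p-value (upper-tail) = 0.00000
At α=0.1: p < α → reject H₀

reject H₀: yes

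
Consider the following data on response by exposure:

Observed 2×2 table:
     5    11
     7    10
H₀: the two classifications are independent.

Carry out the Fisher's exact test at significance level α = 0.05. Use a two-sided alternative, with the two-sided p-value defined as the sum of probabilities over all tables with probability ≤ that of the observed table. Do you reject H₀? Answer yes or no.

reject H₀: no

Margins: r₁=16, r₂=17, c₁=12, c₂=21, n=33
p_obs = C(16,5)·C(17,7)/C(33,12); sum pmf over tables with pmf ≤ p_obs
p-value (two-sided) = 0.72068
At α=0.05: p ≥ α → fail to reject H₀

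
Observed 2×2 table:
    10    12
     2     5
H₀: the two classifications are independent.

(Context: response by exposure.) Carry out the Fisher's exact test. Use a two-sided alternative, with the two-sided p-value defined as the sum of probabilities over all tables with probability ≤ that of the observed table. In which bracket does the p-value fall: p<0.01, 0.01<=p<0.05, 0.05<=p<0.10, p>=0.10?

p-value bracket: p>=0.10

Margins: r₁=22, r₂=7, c₁=12, c₂=17, n=29
p_obs = C(22,10)·C(7,2)/C(29,12); sum pmf over tables with pmf ≤ p_obs
p-value (two-sided) = 0.66453
→ bracket: p>=0.10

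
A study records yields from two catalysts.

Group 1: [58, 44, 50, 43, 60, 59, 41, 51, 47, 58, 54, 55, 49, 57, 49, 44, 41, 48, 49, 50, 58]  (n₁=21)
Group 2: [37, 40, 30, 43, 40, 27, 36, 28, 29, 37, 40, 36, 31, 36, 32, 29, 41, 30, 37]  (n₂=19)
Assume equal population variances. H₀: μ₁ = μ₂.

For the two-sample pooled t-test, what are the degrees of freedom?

degrees of freedom = 38

df = n₁ + n₂ − 2 = 21 + 19 − 2 = 38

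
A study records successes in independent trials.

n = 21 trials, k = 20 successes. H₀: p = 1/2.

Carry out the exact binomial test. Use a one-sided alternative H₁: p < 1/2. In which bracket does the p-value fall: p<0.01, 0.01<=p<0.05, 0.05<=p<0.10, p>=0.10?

p-value bracket: p>=0.10

Exact binomial: n=21, k=20, p₀=1/2=0.5000
P(X≤20) from Σ C(n,i)·p₀^i·(1−p₀)^(n−i)
p-value (one-sided, H₁ less) = 1.00000
→ bracket: p>=0.10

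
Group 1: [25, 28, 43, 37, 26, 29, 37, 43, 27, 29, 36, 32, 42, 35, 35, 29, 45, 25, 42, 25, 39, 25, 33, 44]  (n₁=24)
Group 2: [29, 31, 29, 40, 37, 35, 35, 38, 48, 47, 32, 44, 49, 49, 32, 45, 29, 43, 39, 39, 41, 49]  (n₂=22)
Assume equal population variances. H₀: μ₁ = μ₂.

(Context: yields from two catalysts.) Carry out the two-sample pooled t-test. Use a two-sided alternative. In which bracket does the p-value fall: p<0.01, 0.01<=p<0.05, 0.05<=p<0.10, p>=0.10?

x̄₁=33.792, s₁=6.953, n₁=24
x̄₂=39.091, s₂=6.989, n₂=22
s_p² = [23·6.953² + 21·6.989²]/44 = 48.5858
SE = √(s_p²·(1/24+1/22)) = 2.0574
t = (33.792−39.091)/2.0574 = -2.5757
df = 44
p-value (two-sided) = 0.01344
→ bracket: 0.01<=p<0.05

p-value bracket: 0.01<=p<0.05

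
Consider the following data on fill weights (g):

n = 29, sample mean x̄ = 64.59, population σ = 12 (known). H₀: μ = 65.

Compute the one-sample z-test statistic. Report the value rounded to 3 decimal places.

test statistic = -0.184

SE = σ/√n = 12/√29 = 2.2283
z = (x̄−μ₀)/SE = (64.59−65)/2.2283 = -0.1840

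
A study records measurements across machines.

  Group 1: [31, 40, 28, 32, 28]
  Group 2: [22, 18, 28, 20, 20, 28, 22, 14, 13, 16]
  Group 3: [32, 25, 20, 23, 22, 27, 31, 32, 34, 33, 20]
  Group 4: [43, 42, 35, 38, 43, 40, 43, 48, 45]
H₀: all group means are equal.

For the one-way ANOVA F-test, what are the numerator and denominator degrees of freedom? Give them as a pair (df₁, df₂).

degrees of freedom = [3, 31]

k = 4 groups, N = 35 total
df = (k−1, N−k) = (4−1, 35−4) = (3, 31)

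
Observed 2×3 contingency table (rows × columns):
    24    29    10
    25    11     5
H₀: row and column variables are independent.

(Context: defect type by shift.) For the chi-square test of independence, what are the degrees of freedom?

df = (r−1)(c−1) = (2−1)·(3−1) = 2

degrees of freedom = 2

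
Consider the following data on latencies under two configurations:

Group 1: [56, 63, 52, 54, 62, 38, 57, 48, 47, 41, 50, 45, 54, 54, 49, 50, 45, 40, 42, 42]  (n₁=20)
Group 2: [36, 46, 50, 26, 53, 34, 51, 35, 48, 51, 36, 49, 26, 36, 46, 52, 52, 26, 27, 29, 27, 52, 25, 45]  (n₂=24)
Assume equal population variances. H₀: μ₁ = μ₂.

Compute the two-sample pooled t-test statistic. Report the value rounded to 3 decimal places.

x̄₁=49.450, s₁=7.112, n₁=20
x̄₂=39.917, s₂=10.562, n₂=24
s_p² = [19·7.112² + 23·10.562²]/42 = 83.9710
SE = √(s_p²·(1/20+1/24)) = 2.7744
t = (49.450−39.917)/2.7744 = 3.4362
df = 42

test statistic = 3.436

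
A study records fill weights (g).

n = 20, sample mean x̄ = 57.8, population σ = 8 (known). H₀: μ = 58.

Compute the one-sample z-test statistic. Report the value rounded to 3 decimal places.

SE = σ/√n = 8/√20 = 1.7889
z = (x̄−μ₀)/SE = (57.8−58)/1.7889 = -0.1118

test statistic = -0.112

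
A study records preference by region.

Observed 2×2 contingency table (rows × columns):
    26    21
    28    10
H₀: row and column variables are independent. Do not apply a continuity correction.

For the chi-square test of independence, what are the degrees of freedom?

degrees of freedom = 1

df = (r−1)(c−1) = (2−1)·(2−1) = 1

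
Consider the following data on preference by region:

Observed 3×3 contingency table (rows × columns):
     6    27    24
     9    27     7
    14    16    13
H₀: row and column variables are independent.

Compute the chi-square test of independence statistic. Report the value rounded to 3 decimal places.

Row totals [57, 43, 43], col totals [29, 70, 44], n=143
χ² = (6−11.56)²/11.56 + (27−27.90)²/27.90 + (24−17.54)²/17.54 + (9−8.72)²/8.72 + (27−21.05)²/21.05 + (7−13.23)²/13.23 + (14−8.72)²/8.72 + (16−21.05)²/21.05 + (13−13.23)²/13.23 = 14.1210
df = 4

test statistic = 14.121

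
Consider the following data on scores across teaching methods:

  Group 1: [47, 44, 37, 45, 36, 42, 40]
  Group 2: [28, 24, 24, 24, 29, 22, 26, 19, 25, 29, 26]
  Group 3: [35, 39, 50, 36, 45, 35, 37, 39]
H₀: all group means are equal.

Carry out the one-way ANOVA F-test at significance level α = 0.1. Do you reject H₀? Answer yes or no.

reject H₀: yes

Group means [41.57, 25.09, 39.50], grand mean 33.962
SSB = Σnᵢ(x̄ᵢ−x̄)² = 1516.338; SSW = ΣΣ(x−x̄ᵢ)² = 392.623
MSB = 1516.338/2 = 758.1691; MSW = 392.623/23 = 17.0706
F = MSB/MSW = 44.4138
df = (2, 23)
p-value (upper-tail) = 0.00000
At α=0.1: p < α → reject H₀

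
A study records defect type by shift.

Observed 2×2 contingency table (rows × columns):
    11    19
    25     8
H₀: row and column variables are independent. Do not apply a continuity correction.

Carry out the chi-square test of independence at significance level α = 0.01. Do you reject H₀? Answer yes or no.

reject H₀: yes

Row totals [30, 33], col totals [36, 27], n=63
χ² = (11−17.14)²/17.14 + (19−12.86)²/12.86 + (25−18.86)²/18.86 + (8−14.14)²/14.14 = 9.8053
df = 1
p-value (upper-tail) = 0.00174
At α=0.01: p < α → reject H₀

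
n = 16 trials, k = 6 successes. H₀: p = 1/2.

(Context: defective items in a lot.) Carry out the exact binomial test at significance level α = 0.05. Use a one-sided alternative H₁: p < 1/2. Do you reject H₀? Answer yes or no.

reject H₀: no

Exact binomial: n=16, k=6, p₀=1/2=0.5000
P(X≤6) from Σ C(n,i)·p₀^i·(1−p₀)^(n−i)
p-value (one-sided, H₁ less) = 0.22725
At α=0.05: p ≥ α → fail to reject H₀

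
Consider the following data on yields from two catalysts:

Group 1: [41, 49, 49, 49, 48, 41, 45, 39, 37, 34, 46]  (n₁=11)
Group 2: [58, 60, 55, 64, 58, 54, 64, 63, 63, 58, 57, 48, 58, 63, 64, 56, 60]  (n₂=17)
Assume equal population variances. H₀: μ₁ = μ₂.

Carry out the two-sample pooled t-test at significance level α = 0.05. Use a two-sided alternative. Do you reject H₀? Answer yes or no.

reject H₀: yes

x̄₁=43.455, s₁=5.336, n₁=11
x̄₂=59.000, s₂=4.359, n₂=17
s_p² = [10·5.336² + 16·4.359²]/26 = 22.6434
SE = √(s_p²·(1/11+1/17)) = 1.8413
t = (43.455−59.000)/1.8413 = -8.4426
df = 26
p-value (two-sided) = 0.00000
At α=0.05: p < α → reject H₀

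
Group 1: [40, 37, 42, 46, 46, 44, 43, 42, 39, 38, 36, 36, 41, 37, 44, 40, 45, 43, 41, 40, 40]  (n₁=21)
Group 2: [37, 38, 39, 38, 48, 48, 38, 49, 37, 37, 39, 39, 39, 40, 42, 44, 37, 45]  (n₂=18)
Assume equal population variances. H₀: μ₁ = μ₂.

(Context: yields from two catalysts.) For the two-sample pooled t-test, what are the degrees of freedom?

df = n₁ + n₂ − 2 = 21 + 18 − 2 = 37

degrees of freedom = 37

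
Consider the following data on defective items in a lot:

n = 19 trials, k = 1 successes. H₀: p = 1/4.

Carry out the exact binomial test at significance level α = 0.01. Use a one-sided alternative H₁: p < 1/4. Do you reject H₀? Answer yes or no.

Exact binomial: n=19, k=1, p₀=1/4=0.2500
P(X≤1) from Σ C(n,i)·p₀^i·(1−p₀)^(n−i)
p-value (one-sided, H₁ less) = 0.03101
At α=0.01: p ≥ α → fail to reject H₀

reject H₀: no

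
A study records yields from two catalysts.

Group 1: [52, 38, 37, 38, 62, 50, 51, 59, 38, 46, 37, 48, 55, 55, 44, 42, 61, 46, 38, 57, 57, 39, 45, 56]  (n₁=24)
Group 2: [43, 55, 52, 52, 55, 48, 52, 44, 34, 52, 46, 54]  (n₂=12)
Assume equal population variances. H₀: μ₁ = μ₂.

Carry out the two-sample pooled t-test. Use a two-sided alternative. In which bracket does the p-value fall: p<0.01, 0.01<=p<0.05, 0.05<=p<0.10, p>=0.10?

x̄₁=47.958, s₁=8.421, n₁=24
x̄₂=48.917, s₂=6.244, n₂=12
s_p² = [23·8.421² + 11·6.244²]/34 = 60.5846
SE = √(s_p²·(1/24+1/12)) = 2.7519
t = (47.958−48.917)/2.7519 = -0.3482
df = 34
p-value (two-sided) = 0.72981
→ bracket: p>=0.10

p-value bracket: p>=0.10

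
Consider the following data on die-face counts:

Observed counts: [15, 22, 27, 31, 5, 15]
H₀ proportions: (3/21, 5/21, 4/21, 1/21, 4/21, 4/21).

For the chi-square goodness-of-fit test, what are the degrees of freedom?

df = k − 1 = 6 − 1 = 5

degrees of freedom = 5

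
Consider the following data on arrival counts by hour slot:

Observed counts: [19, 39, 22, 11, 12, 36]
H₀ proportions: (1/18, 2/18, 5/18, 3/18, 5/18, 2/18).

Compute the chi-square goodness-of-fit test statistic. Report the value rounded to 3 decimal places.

test statistic = 111.632

n = 139; E_i = n·p_i = [7.72, 15.44, 38.61, 23.17, 38.61, 15.44]
χ² = (19−7.72)²/7.72 + (39−15.44)²/15.44 + (22−38.61)²/38.61 + (11−23.17)²/23.17 + (12−38.61)²/38.61 + (36−15.44)²/15.44 = 111.6317
df = 5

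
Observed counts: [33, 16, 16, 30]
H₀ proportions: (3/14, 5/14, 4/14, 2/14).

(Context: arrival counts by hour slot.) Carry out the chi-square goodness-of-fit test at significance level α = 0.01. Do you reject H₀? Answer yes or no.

reject H₀: yes

n = 95; E_i = n·p_i = [20.36, 33.93, 27.14, 13.57]
χ² = (33−20.36)²/20.36 + (16−33.93)²/33.93 + (16−27.14)²/27.14 + (30−13.57)²/13.57 = 41.7874
df = 3
p-value (upper-tail) = 0.00000
At α=0.01: p < α → reject H₀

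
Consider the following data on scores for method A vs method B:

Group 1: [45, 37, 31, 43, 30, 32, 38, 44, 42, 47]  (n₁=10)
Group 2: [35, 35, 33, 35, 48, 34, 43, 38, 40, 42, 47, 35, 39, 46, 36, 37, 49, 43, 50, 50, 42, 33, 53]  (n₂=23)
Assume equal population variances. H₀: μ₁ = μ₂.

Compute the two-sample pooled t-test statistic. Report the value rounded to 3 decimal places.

x̄₁=38.900, s₁=6.226, n₁=10
x̄₂=41.000, s₂=6.274, n₂=23
s_p² = [9·6.226² + 22·6.274²]/31 = 39.1903
SE = √(s_p²·(1/10+1/23)) = 2.3713
t = (38.900−41.000)/2.3713 = -0.8856
df = 31

test statistic = -0.886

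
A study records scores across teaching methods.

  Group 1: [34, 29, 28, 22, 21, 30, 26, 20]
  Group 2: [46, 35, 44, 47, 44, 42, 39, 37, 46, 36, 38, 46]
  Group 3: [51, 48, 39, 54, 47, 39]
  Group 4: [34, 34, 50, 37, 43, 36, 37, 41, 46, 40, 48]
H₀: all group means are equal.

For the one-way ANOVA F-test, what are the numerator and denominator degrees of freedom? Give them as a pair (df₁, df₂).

degrees of freedom = [3, 33]

k = 4 groups, N = 37 total
df = (k−1, N−k) = (4−1, 37−4) = (3, 33)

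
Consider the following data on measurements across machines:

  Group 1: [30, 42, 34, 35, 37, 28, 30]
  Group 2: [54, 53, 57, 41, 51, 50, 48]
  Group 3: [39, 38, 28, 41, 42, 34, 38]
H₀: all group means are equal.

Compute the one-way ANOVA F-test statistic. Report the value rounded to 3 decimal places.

test statistic = 22.938

Group means [33.71, 50.57, 37.14], grand mean 40.476
SSB = Σnᵢ(x̄ᵢ−x̄)² = 1111.238; SSW = ΣΣ(x−x̄ᵢ)² = 436.000
MSB = 1111.238/2 = 555.6190; MSW = 436.000/18 = 24.2222
F = MSB/MSW = 22.9384
df = (2, 18)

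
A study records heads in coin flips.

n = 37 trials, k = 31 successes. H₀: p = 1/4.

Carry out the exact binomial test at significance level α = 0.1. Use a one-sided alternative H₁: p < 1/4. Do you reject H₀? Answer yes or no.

reject H₀: no

Exact binomial: n=37, k=31, p₀=1/4=0.2500
P(X≤31) from Σ C(n,i)·p₀^i·(1−p₀)^(n−i)
p-value (one-sided, H₁ less) = 1.00000
At α=0.1: p ≥ α → fail to reject H₀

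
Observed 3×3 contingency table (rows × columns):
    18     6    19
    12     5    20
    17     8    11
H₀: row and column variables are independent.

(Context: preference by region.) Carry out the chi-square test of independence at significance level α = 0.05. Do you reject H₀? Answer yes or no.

Row totals [43, 37, 36], col totals [47, 19, 50], n=116
χ² = (18−17.42)²/17.42 + (6−7.04)²/7.04 + (19−18.53)²/18.53 + (12−14.99)²/14.99 + (5−6.06)²/6.06 + (20−15.95)²/15.95 + (17−14.59)²/14.59 + (8−5.90)²/5.90 + (11−15.52)²/15.52 = 4.4619
df = 4
p-value (upper-tail) = 0.34709
At α=0.05: p ≥ α → fail to reject H₀

reject H₀: no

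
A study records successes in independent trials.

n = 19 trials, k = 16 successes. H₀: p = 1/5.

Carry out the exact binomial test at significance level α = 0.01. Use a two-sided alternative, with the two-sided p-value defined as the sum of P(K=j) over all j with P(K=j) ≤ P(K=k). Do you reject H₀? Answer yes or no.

reject H₀: yes

Exact binomial: n=19, k=16, p₀=1/5=0.2000
P(X=j) = C(n,j)·p₀^j·(1−p₀)^(n−j); p = Σ P(X=j) over j with P(X=j) ≤ P(X=16)
p-value (two-sided) = 0.00000
At α=0.01: p < α → reject H₀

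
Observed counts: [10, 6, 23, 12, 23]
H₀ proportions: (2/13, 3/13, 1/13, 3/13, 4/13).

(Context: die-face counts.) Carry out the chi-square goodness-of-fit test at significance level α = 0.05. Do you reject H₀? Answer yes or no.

reject H₀: yes

n = 74; E_i = n·p_i = [11.38, 17.08, 5.69, 17.08, 22.77]
χ² = (10−11.38)²/11.38 + (6−17.08)²/17.08 + (23−5.69)²/5.69 + (12−17.08)²/17.08 + (23−22.77)²/22.77 = 61.4899
df = 4
p-value (upper-tail) = 0.00000
At α=0.05: p < α → reject H₀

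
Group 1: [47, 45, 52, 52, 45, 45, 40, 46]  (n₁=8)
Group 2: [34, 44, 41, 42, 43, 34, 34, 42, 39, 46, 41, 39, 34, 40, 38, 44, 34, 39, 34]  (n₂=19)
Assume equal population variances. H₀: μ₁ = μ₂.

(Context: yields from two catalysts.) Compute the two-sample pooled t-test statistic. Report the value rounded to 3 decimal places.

test statistic = 4.401

x̄₁=46.500, s₁=3.964, n₁=8
x̄₂=39.053, s₂=4.034, n₂=19
s_p² = [7·3.964² + 18·4.034²]/25 = 16.1179
SE = √(s_p²·(1/8+1/19)) = 1.6921
t = (46.500−39.053)/1.6921 = 4.4014
df = 25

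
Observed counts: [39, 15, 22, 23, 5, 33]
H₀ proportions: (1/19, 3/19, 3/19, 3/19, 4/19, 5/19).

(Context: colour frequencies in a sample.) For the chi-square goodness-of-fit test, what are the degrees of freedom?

df = k − 1 = 6 − 1 = 5

degrees of freedom = 5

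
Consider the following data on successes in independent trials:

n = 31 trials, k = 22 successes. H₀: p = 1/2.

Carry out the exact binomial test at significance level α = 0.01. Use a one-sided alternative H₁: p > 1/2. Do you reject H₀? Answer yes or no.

Exact binomial: n=31, k=22, p₀=1/2=0.5000
P(X≥22) from Σ C(n,i)·p₀^i·(1−p₀)^(n−i)
p-value (one-sided, H₁ greater) = 0.01472
At α=0.01: p ≥ α → fail to reject H₀

reject H₀: no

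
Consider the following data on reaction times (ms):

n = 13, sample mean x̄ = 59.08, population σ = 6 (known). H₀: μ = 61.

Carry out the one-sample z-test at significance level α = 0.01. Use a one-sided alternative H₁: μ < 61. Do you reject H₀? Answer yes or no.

SE = σ/√n = 6/√13 = 1.6641
z = (x̄−μ₀)/SE = (59.08−61)/1.6641 = -1.1538
p-value (one-sided, H₁ less) = 0.12430
At α=0.01: p ≥ α → fail to reject H₀

reject H₀: no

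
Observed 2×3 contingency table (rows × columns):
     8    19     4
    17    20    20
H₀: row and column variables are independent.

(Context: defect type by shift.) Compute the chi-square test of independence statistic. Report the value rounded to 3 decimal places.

Row totals [31, 57], col totals [25, 39, 24], n=88
χ² = (8−8.81)²/8.81 + (19−13.74)²/13.74 + (4−8.45)²/8.45 + (17−16.19)²/16.19 + (20−25.26)²/25.26 + (20−15.55)²/15.55 = 6.8483
df = 2

test statistic = 6.848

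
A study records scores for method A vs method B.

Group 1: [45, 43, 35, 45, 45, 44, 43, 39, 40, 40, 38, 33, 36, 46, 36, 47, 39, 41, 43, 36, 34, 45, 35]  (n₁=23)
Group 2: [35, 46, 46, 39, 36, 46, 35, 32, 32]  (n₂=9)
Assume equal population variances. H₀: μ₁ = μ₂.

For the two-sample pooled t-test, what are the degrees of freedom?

df = n₁ + n₂ − 2 = 23 + 9 − 2 = 30

degrees of freedom = 30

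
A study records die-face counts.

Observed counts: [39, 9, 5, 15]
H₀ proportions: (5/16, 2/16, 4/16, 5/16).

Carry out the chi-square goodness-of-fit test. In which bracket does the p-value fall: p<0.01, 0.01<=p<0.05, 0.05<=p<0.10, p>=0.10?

n = 68; E_i = n·p_i = [21.25, 8.50, 17.00, 21.25]
χ² = (39−21.25)²/21.25 + (9−8.50)²/8.50 + (5−17.00)²/17.00 + (15−21.25)²/21.25 = 25.1647
df = 3
p-value (upper-tail) = 0.00001
→ bracket: p<0.01

p-value bracket: p<0.01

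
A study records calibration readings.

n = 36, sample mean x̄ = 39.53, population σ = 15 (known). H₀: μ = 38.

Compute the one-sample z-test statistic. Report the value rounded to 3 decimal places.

SE = σ/√n = 15/√36 = 2.5000
z = (x̄−μ₀)/SE = (39.53−38)/2.5000 = 0.6120

test statistic = 0.612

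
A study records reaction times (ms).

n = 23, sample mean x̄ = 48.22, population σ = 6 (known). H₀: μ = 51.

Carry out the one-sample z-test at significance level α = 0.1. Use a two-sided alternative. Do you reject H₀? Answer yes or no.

SE = σ/√n = 6/√23 = 1.2511
z = (x̄−μ₀)/SE = (48.22−51)/1.2511 = -2.2221
p-value (two-sided) = 0.02628
At α=0.1: p < α → reject H₀

reject H₀: yes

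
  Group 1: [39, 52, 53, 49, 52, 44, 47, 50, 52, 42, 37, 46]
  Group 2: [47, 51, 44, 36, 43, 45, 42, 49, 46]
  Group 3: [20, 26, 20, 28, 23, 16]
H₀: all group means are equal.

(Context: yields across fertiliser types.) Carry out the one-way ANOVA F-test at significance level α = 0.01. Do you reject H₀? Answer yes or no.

reject H₀: yes

Group means [46.92, 44.78, 22.17], grand mean 40.704
SSB = Σnᵢ(x̄ᵢ−x̄)² = 2674.324; SSW = ΣΣ(x−x̄ᵢ)² = 571.306
MSB = 2674.324/2 = 1337.1620; MSW = 571.306/24 = 23.8044
F = MSB/MSW = 56.1729
df = (2, 24)
p-value (upper-tail) = 0.00000
At α=0.01: p < α → reject H₀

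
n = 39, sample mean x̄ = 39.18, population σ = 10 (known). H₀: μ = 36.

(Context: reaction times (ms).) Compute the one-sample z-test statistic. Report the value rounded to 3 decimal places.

test statistic = 1.986

SE = σ/√n = 10/√39 = 1.6013
z = (x̄−μ₀)/SE = (39.18−36)/1.6013 = 1.9859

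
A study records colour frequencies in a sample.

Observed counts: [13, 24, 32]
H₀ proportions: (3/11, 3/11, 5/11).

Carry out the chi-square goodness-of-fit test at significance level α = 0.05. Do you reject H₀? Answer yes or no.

n = 69; E_i = n·p_i = [18.82, 18.82, 31.36]
χ² = (13−18.82)²/18.82 + (24−18.82)²/18.82 + (32−31.36)²/31.36 = 3.2386
df = 2
p-value (upper-tail) = 0.19803
At α=0.05: p ≥ α → fail to reject H₀

reject H₀: no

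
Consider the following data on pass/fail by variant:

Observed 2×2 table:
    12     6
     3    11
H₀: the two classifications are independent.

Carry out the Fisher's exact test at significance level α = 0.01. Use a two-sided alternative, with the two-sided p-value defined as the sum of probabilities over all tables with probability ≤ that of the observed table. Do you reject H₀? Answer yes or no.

reject H₀: no

Margins: r₁=18, r₂=14, c₁=15, c₂=17, n=32
p_obs = C(18,12)·C(14,3)/C(32,15); sum pmf over tables with pmf ≤ p_obs
p-value (two-sided) = 0.01550
At α=0.01: p ≥ α → fail to reject H₀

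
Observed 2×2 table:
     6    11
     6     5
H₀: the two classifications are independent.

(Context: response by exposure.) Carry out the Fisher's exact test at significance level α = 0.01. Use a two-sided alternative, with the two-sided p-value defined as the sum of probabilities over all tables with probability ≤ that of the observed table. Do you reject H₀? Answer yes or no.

reject H₀: no

Margins: r₁=17, r₂=11, c₁=12, c₂=16, n=28
p_obs = C(17,6)·C(11,6)/C(28,12); sum pmf over tables with pmf ≤ p_obs
p-value (two-sided) = 0.44095
At α=0.01: p ≥ α → fail to reject H₀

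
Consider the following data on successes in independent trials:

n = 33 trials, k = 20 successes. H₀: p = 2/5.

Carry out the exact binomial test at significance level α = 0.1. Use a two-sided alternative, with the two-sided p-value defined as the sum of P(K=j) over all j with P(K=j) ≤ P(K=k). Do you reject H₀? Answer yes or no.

reject H₀: yes

Exact binomial: n=33, k=20, p₀=2/5=0.4000
P(X=j) = C(n,j)·p₀^j·(1−p₀)^(n−j); p = Σ P(X=j) over j with P(X=j) ≤ P(X=20)
p-value (two-sided) = 0.02001
At α=0.1: p < α → reject H₀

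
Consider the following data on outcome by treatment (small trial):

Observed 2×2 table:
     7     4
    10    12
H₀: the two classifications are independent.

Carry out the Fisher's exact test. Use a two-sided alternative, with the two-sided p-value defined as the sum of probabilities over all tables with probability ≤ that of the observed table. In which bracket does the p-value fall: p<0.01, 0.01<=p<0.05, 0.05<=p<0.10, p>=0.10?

Margins: r₁=11, r₂=22, c₁=17, c₂=16, n=33
p_obs = C(11,7)·C(22,10)/C(33,17); sum pmf over tables with pmf ≤ p_obs
p-value (two-sided) = 0.46464
→ bracket: p>=0.10

p-value bracket: p>=0.10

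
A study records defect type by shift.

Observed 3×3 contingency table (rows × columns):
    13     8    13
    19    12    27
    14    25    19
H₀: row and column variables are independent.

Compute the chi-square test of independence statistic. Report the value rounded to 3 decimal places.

test statistic = 8.410

Row totals [34, 58, 58], col totals [46, 45, 59], n=150
χ² = (13−10.43)²/10.43 + (8−10.20)²/10.20 + (13−13.37)²/13.37 + (19−17.79)²/17.79 + (12−17.40)²/17.40 + (27−22.81)²/22.81 + (14−17.79)²/17.79 + (25−17.40)²/17.40 + (19−22.81)²/22.81 = 8.4101
df = 4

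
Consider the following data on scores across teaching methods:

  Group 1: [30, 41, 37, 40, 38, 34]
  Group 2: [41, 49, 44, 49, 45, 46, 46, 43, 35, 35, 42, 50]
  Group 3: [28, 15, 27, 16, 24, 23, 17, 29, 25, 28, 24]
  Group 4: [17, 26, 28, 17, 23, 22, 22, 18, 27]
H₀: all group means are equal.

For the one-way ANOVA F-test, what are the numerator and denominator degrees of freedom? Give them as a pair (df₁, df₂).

k = 4 groups, N = 38 total
df = (k−1, N−k) = (4−1, 38−4) = (3, 34)

degrees of freedom = [3, 34]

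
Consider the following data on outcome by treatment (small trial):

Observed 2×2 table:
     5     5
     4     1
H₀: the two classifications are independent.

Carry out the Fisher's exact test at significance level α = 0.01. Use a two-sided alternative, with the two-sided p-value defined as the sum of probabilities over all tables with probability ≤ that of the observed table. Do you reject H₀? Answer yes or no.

reject H₀: no

Margins: r₁=10, r₂=5, c₁=9, c₂=6, n=15
p_obs = C(10,5)·C(5,4)/C(15,9); sum pmf over tables with pmf ≤ p_obs
p-value (two-sided) = 0.58042
At α=0.01: p ≥ α → fail to reject H₀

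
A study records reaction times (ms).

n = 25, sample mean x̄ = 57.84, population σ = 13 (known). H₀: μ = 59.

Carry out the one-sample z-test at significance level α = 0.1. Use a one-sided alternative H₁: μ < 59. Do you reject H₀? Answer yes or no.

SE = σ/√n = 13/√25 = 2.6000
z = (x̄−μ₀)/SE = (57.84−59)/2.6000 = -0.4462
p-value (one-sided, H₁ less) = 0.32774
At α=0.1: p ≥ α → fail to reject H₀

reject H₀: no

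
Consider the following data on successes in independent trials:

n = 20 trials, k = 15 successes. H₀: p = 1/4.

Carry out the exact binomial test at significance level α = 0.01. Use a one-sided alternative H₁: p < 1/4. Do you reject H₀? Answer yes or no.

reject H₀: no

Exact binomial: n=20, k=15, p₀=1/4=0.2500
P(X≤15) from Σ C(n,i)·p₀^i·(1−p₀)^(n−i)
p-value (one-sided, H₁ less) = 1.00000
At α=0.01: p ≥ α → fail to reject H₀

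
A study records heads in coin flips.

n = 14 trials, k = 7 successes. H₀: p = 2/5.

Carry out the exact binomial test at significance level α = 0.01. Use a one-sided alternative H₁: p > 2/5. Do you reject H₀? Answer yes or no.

Exact binomial: n=14, k=7, p₀=2/5=0.4000
P(X≥7) from Σ C(n,i)·p₀^i·(1−p₀)^(n−i)
p-value (one-sided, H₁ greater) = 0.30755
At α=0.01: p ≥ α → fail to reject H₀

reject H₀: no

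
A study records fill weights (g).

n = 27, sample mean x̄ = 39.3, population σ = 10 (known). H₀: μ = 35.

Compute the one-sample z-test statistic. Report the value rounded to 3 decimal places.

test statistic = 2.234

SE = σ/√n = 10/√27 = 1.9245
z = (x̄−μ₀)/SE = (39.3−35)/1.9245 = 2.2343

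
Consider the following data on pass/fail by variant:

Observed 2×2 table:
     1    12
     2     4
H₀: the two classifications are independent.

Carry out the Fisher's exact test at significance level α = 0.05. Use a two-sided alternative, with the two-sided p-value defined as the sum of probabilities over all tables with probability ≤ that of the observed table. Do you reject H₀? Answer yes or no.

reject H₀: no

Margins: r₁=13, r₂=6, c₁=3, c₂=16, n=19
p_obs = C(13,1)·C(6,2)/C(19,3); sum pmf over tables with pmf ≤ p_obs
p-value (two-sided) = 0.22188
At α=0.05: p ≥ α → fail to reject H₀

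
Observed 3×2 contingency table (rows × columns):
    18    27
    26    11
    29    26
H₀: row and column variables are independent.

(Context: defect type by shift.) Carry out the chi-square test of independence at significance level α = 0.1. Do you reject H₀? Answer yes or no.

Row totals [45, 37, 55], col totals [73, 64], n=137
χ² = (18−23.98)²/23.98 + (27−21.02)²/21.02 + (26−19.72)²/19.72 + (11−17.28)²/17.28 + (29−29.31)²/29.31 + (26−25.69)²/25.69 = 7.4858
df = 2
p-value (upper-tail) = 0.02369
At α=0.1: p < α → reject H₀

reject H₀: yes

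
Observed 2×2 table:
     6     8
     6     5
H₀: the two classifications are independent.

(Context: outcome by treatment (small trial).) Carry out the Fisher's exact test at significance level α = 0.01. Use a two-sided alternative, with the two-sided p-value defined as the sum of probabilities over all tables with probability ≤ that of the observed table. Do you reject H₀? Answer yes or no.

reject H₀: no

Margins: r₁=14, r₂=11, c₁=12, c₂=13, n=25
p_obs = C(14,6)·C(11,6)/C(25,12); sum pmf over tables with pmf ≤ p_obs
p-value (two-sided) = 0.69510
At α=0.01: p ≥ α → fail to reject H₀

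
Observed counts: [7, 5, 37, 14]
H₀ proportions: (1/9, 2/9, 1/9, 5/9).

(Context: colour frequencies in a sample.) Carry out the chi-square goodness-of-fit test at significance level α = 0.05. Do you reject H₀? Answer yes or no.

n = 63; E_i = n·p_i = [7.00, 14.00, 7.00, 35.00]
χ² = (7−7.00)²/7.00 + (5−14.00)²/14.00 + (37−7.00)²/7.00 + (14−35.00)²/35.00 = 146.9571
df = 3
p-value (upper-tail) = 0.00000
At α=0.05: p < α → reject H₀

reject H₀: yes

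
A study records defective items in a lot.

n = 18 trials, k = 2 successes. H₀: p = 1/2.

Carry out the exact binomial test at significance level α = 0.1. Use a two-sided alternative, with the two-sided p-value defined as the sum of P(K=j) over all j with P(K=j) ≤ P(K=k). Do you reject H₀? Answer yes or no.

reject H₀: yes

Exact binomial: n=18, k=2, p₀=1/2=0.5000
P(X=j) = C(n,j)·p₀^j·(1−p₀)^(n−j); p = Σ P(X=j) over j with P(X=j) ≤ P(X=2)
p-value (two-sided) = 0.00131
At α=0.1: p < α → reject H₀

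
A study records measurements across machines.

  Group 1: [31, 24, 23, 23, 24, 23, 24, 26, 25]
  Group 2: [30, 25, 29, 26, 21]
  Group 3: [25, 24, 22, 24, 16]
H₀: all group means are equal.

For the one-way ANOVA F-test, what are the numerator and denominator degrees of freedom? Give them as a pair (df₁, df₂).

degrees of freedom = [2, 16]

k = 3 groups, N = 19 total
df = (k−1, N−k) = (3−1, 19−3) = (2, 16)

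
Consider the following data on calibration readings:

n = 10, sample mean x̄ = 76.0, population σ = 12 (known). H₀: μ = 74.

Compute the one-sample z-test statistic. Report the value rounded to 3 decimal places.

test statistic = 0.527

SE = σ/√n = 12/√10 = 3.7947
z = (x̄−μ₀)/SE = (76.0−74)/3.7947 = 0.5270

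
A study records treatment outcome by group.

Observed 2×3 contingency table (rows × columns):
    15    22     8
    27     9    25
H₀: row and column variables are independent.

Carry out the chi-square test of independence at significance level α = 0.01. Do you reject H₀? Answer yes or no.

reject H₀: yes

Row totals [45, 61], col totals [42, 31, 33], n=106
χ² = (15−17.83)²/17.83 + (22−13.16)²/13.16 + (8−14.01)²/14.01 + (27−24.17)²/24.17 + (9−17.84)²/17.84 + (25−18.99)²/18.99 = 15.5776
df = 2
p-value (upper-tail) = 0.00041
At α=0.01: p < α → reject H₀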